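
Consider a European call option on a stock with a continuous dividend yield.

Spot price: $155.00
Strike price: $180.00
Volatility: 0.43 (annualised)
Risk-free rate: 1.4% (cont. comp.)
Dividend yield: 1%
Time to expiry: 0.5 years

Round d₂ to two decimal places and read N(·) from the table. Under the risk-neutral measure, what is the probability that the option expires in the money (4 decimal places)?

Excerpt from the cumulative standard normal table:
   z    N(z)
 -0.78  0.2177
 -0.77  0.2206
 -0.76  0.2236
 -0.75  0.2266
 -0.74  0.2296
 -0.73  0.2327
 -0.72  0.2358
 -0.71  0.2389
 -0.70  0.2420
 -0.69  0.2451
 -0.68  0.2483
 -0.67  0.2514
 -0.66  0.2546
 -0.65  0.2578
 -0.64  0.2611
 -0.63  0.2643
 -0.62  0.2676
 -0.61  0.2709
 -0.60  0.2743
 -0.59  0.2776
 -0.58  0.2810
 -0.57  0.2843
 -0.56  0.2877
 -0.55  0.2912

σ√T = 0.43·√0.5 = 0.3041
ln(S/K) + (r − q + σ²/2)T = ln(155/180) + (0.014 − 0.01 + 0.43²/2)·0.5 = -0.1495 + 0.0482 = -0.1013
d₁ = -0.1013 / 0.3041 = -0.3332 → -0.33
d₂ = d₁ − σ√T = -0.3332 − 0.3041 = -0.6372 → -0.64
Risk-neutral Pr[S_T > K] = N(d₂) = N(-0.64) = 0.2611

0.2611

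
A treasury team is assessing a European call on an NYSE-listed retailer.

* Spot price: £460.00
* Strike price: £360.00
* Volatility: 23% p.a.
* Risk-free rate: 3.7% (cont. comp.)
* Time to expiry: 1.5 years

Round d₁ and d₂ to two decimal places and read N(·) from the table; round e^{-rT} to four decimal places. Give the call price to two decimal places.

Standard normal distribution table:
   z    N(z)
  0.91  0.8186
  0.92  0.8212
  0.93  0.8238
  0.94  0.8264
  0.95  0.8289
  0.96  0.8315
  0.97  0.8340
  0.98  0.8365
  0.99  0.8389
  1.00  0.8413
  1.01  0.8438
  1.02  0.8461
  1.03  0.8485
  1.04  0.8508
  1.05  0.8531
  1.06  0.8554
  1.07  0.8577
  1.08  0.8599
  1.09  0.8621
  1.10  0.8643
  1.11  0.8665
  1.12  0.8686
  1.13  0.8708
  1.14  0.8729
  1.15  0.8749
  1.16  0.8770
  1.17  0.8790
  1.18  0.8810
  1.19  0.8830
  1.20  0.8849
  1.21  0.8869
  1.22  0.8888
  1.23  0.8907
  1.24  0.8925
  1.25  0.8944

σ√T = 0.23 × 1.2247 = 0.2817
d₁ = [ln(460/360) + (0.037 + 0.23²/2)·1.5] / 0.2817 = [0.2451 + 0.0952] / 0.2817 = 1.2081 which rounds to 1.21
d₂ = d₁ − σ√T = 1.2081 − 0.2817 = 0.9264 which rounds to 0.93
e^(−rT) = e^(−0.037·1.5) = 0.9460
N(d₁) = N(1.21) = 0.8869;  N(d₂) = N(0.93) = 0.8238
C = 460·0.8869 − 360·0.9460·0.8238 = 407.9740 − 280.5533 = 127.4207

£127.42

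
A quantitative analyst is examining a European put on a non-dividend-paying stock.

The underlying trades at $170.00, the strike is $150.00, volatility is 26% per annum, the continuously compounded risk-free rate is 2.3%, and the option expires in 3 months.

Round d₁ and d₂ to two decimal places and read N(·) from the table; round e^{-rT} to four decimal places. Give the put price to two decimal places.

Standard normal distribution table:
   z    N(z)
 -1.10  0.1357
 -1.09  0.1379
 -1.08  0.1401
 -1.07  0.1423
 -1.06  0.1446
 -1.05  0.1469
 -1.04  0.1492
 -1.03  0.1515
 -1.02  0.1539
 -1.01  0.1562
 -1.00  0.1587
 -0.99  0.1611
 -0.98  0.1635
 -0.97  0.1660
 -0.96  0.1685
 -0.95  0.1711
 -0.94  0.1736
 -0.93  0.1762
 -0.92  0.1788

$1.70

σ√T = 0.26 × 0.5000 = 0.1300
d₁ = [ln(170/150) + (0.023 + 0.26²/2)·0.25] / 0.1300 = [0.1252 + 0.0142] / 0.1300 = 1.0720 which rounds to 1.07
d₂ = d₁ − σ√T = 1.0720 − 0.1300 = 0.9420 which rounds to 0.94
exp(−rT) = exp(−0.023·0.25) = 0.9943
P = 150·0.9943·N(-0.94) − 170·N(-1.07) = 150·0.9943·0.1736 − 170·0.1423 = 25.8916 − 24.1910 = 1.7006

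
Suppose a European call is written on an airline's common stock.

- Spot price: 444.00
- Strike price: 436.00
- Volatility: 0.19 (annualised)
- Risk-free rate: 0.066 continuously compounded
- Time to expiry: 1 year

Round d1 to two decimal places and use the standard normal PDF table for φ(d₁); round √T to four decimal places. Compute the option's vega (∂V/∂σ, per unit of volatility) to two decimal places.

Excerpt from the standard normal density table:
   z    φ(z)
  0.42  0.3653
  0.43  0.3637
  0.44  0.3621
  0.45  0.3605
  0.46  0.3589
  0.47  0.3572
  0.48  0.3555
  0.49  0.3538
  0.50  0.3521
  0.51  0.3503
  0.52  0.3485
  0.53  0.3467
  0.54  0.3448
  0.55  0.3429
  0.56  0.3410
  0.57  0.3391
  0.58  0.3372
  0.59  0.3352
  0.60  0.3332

T = 1;  σ√T = 0.1900
d₁ = [ln(444/436) + (0.066 + ½·0.19²)·1] / (σ√T) = (0.0182 + 0.0840) / 0.1900 = 0.5381 → 0.54
√T = √1 = 1.0000
φ(d₁) = φ(0.54) = 0.3448
vega = S·φ(d₁)·√T = 444·0.3448·1.0000 = 153.0912
(Vega is the same for a European call and put with the same parameters.)

153.09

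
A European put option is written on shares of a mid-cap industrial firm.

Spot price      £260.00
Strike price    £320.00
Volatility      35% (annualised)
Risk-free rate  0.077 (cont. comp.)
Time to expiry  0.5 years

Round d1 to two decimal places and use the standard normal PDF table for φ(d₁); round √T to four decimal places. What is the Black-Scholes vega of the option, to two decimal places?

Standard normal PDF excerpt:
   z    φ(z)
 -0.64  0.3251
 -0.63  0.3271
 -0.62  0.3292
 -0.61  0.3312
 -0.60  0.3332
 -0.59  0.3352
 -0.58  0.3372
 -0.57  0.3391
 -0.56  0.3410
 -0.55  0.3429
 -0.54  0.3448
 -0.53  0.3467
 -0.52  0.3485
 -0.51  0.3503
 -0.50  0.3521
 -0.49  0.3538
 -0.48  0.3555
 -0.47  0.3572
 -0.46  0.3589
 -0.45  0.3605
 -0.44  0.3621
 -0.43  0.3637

T = 0.5;  σ√T = 0.2475
ln(S/K) + (r + σ²/2)T = ln(260/320) + (0.077 + 0.35²/2)·0.5 = -0.2076 + 0.0691 = -0.1385
d₁ = -0.1385 / 0.2475 = -0.5597 ⇒ -0.56
√T = √0.5 = 0.7071
φ(d₁) = φ(-0.56) = 0.3410
vega = S·φ(d₁)·√T = 260·0.3410·0.7071 = 62.6915

62.69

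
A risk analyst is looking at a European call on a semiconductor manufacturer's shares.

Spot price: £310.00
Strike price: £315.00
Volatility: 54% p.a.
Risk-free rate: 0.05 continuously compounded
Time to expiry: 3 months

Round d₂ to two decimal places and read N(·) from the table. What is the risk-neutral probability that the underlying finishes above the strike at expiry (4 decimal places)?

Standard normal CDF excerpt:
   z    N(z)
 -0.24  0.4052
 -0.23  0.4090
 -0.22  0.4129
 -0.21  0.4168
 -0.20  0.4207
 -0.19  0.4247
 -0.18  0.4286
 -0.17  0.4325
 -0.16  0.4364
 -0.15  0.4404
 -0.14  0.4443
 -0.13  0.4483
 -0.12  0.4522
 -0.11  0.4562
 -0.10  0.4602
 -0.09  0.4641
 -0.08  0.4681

σ√T = 0.54·√0.25 = 0.2700
d₁ = [ln(310/315) + (0.05 + ½·0.54²)·0.25] / (σ√T) = (-0.0160 + 0.0490) / 0.2700 = 0.1220 which rounds to 0.12
d₂ = 0.1220 − 0.2700 = -0.1480 which rounds to -0.15
Pr(exercise) under Q = N(d₂) = 0.4404

0.4404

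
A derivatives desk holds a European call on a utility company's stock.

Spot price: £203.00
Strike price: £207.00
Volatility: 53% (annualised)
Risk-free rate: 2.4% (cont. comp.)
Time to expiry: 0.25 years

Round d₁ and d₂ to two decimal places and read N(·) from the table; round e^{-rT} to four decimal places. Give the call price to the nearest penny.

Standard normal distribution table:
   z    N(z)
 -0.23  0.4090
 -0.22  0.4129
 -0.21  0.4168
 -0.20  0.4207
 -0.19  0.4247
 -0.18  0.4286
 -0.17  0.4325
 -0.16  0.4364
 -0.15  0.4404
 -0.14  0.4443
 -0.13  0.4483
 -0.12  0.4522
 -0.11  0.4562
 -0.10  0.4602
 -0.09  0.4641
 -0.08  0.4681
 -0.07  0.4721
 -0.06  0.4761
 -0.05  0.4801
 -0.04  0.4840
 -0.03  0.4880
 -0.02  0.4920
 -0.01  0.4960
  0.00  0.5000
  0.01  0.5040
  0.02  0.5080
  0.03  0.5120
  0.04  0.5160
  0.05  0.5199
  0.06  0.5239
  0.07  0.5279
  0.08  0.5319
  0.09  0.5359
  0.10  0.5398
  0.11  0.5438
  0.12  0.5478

£19.79

T = 0.25;  σ√T = 0.2650
d₁ = [ln(203/207) + (0.024 + 0.53²/2)·0.25] / 0.2650 = [-0.0195 + 0.0411] / 0.2650 = 0.0815 ≈ 0.08
d₂ = d₁ − σ√T = 0.0815 − 0.2650 = -0.1835 ≈ -0.18
exp(−rT) = exp(−0.024·0.25) = 0.9940
C = 203·N(0.08) − 207·0.9940·N(-0.18) = 203·0.5319 − 207·0.9940·0.4286 = 107.9757 − 88.1879 = 19.7878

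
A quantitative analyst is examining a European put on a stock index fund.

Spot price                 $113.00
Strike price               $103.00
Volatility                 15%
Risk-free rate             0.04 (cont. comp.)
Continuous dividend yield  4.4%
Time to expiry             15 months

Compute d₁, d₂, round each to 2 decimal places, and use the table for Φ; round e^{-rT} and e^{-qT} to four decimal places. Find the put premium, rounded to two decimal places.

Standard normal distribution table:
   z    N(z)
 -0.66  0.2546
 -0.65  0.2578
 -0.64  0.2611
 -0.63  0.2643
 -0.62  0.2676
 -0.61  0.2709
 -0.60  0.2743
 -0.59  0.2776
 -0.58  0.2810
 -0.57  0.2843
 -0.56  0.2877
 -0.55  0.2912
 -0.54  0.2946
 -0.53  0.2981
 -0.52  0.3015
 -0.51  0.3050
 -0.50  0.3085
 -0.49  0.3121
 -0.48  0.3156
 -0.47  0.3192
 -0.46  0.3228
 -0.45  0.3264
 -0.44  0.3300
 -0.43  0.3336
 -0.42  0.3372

T = 1.25;  σ√T = 0.1677
ln(S/K) + (r − q + σ²/2)T = ln(113/103) + (0.04 − 0.044 + 0.15²/2)·1.25 = 0.0927 + 0.0091 = 0.1017
d₁ = 0.1017 / 0.1677 = 0.6065 → 0.61
d₂ = d₁ − σ√T = 0.6065 − 0.1677 = 0.4388 → 0.44
e^(−qT) = e^(−0.044·1.25) = 0.9465;  e^(−rT) = e^(−0.04·1.25) = 0.9512
N(−d₂) = N(-0.44) = 0.3300;  N(−d₁) = N(-0.61) = 0.2709
P = 103·0.9512·0.3300 − 113·0.9465·0.2709 = 32.3313 − 28.9740 = 3.3573

$3.36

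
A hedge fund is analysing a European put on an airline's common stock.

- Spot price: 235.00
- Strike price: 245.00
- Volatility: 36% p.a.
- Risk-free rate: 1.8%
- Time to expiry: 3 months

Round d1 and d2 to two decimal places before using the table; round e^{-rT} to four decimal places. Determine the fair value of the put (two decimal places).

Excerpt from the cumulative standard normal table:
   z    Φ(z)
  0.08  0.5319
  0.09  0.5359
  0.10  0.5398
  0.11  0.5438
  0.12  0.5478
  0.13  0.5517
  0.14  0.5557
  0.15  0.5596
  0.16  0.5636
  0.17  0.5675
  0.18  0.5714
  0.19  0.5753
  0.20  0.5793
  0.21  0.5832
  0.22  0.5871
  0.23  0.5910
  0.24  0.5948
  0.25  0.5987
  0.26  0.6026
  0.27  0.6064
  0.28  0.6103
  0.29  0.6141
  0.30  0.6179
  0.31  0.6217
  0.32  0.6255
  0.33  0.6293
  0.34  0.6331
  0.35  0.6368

σ√T = 0.36 × 0.5000 = 0.1800
ln(S/K) + (r + σ²/2)T = ln(235/245) + (0.018 + 0.36²/2)·0.25 = -0.0417 + 0.0207 = -0.0210
d₁ = -0.0210 / 0.1800 = -0.1165 ⇒ -0.12
d₂ = d₁ − σ√T = -0.1165 − 0.1800 = -0.2965 ⇒ -0.30
exp(−rT) = exp(−0.018·0.25) = 0.9955
P = 245·0.9955·N(0.30) − 235·N(0.12) = 245·0.9955·0.6179 − 235·0.5478 = 150.7043 − 128.7330 = 21.9713

21.97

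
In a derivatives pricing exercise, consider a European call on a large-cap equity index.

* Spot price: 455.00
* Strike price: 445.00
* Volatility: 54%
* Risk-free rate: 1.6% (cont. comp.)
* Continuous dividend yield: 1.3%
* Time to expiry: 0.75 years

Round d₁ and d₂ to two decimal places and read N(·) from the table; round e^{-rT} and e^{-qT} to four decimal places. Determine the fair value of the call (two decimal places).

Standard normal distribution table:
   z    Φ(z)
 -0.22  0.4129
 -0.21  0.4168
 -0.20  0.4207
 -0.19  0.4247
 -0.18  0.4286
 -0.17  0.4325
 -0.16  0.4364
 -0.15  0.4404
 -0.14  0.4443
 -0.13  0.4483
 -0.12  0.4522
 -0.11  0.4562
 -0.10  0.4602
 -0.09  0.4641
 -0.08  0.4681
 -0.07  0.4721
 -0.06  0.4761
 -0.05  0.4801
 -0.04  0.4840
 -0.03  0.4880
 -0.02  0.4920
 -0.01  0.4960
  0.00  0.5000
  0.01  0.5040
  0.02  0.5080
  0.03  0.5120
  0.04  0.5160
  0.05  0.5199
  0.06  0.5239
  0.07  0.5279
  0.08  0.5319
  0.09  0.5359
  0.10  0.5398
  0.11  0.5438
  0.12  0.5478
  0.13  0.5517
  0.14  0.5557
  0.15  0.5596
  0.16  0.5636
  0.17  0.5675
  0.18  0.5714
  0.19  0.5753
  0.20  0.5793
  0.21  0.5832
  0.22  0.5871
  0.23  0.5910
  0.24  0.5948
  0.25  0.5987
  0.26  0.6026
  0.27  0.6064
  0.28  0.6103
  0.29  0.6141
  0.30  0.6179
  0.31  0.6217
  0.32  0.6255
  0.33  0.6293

88.25

σ√T = 0.54 × 0.8660 = 0.4677
d₁ = [ln(455/445) + (0.016 − 0.013 + 0.54²/2)·0.75] / 0.4677 = [0.0222 + 0.1116] / 0.4677 = 0.2862 ⇒ 0.29
d₂ = d₁ − σ√T = 0.2862 − 0.4677 = -0.1815 ⇒ -0.18
e^(−qT) = e^(−0.013·0.75) = 0.9903;  e^(−rT) = e^(−0.016·0.75) = 0.9881
N(d₁) = N(0.29) = 0.6141;  N(d₂) = N(-0.18) = 0.4286
C = 455·0.9903·0.6141 − 445·0.9881·0.4286 = 276.7052 − 188.4573 = 88.2478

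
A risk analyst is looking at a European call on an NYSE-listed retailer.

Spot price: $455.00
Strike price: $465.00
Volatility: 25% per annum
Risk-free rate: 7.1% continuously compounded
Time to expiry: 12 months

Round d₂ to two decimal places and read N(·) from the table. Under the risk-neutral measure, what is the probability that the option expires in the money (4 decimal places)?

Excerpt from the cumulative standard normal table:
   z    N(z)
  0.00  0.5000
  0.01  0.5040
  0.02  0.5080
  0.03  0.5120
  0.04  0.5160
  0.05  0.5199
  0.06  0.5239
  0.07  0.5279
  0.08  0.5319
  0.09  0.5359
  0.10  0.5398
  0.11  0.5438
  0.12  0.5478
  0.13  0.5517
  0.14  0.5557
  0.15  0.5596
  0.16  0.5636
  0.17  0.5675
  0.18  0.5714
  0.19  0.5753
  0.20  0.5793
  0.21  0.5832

σ√T = 0.25 × 1.0000 = 0.2500
ln(S/K) + (r + σ²/2)T = ln(455/465) + (0.071 + 0.25²/2)·1 = -0.0217 + 0.1022 = 0.0805
d₁ = 0.0805 / 0.2500 = 0.3220 ⇒ 0.32
d₂ = d₁ − σ√T = 0.3220 − 0.2500 = 0.0720 ⇒ 0.07
Pr(exercise) under Q = N(d₂) = 0.5279

0.5279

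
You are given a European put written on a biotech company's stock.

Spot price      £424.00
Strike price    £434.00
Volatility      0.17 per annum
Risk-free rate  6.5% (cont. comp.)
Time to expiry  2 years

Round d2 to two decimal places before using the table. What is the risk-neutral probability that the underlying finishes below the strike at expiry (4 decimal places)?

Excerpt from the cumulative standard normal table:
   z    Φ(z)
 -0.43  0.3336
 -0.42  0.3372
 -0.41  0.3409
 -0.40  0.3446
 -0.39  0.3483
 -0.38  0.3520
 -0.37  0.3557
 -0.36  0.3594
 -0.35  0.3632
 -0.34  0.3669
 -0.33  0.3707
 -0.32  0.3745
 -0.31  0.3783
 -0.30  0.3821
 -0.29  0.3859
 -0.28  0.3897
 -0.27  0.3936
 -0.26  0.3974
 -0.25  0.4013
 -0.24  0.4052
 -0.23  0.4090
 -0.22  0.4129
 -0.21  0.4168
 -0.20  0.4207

σ√T = 0.17 × 1.4142 = 0.2404
d₁ = [ln(424/434) + (0.065 + 0.17²/2)·2] / 0.2404 = [-0.0233 + 0.1589] / 0.2404 = 0.5640 which rounds to 0.56
d₂ = d₁ − σ√T = 0.5640 − 0.2404 = 0.3236 which rounds to 0.32
Pr(exercise) under Q = N(−d₂) = N(-0.32) = 0.3745

0.3745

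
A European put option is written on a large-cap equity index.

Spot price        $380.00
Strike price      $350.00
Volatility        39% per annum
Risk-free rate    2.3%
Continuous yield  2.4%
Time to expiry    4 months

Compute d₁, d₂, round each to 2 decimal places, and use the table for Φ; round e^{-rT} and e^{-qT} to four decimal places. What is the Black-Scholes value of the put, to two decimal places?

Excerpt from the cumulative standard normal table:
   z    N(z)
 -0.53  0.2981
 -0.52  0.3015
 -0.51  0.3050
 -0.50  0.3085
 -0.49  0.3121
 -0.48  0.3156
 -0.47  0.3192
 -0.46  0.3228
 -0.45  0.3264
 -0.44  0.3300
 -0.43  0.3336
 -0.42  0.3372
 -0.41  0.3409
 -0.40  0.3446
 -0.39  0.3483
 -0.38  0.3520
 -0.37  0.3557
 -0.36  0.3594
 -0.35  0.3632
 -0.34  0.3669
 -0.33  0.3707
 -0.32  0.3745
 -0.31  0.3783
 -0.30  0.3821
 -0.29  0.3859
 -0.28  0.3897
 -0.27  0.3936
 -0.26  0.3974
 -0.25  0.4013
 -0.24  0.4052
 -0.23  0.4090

$20.42

σ√T = 0.39 × 0.5774 = 0.2252
d₁ = [ln(380/350) + (0.023 − 0.024 + ½·0.39²)·0.3333] / (σ√T) = (0.0822 + 0.0250) / 0.2252 = 0.4763 ⇒ 0.48
d₂ = 0.4763 − 0.2252 = 0.2512 ⇒ 0.25
e^(−qT) = e^(−0.024·0.3333) = 0.9920;  e^(−rT) = e^(−0.023·0.3333) = 0.9924
N(−d₂) = N(-0.25) = 0.4013;  N(−d₁) = N(-0.48) = 0.3156
P = 350·0.9924·0.4013 − 380·0.9920·0.3156 = 139.3875 − 118.9686 = 20.4190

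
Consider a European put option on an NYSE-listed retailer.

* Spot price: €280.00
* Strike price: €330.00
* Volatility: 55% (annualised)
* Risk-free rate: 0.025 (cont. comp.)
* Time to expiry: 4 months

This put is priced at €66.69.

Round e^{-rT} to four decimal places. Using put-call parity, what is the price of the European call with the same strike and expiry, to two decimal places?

exp(−rT) = exp(−0.025·0.3333) = 0.9917
Put-call parity: C − P = S − K·e^(−rT) = 280 − 330·0.9917 = 280 − 327.2610 = -47.2610
C = P + (C − P) = 66.69 + (-47.2610) = 19.4290

€19.43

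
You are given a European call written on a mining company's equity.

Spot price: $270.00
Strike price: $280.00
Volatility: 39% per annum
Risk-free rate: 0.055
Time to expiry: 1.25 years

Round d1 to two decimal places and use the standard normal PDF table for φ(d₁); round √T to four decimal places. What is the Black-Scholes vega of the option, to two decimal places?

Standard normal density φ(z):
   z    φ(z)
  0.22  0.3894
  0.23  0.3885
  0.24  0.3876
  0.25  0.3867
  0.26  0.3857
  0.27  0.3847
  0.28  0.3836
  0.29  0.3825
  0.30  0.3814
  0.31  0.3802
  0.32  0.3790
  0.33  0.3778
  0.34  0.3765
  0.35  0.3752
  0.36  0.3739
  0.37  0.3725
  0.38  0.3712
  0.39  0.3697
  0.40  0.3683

T = 1.25;  σ√T = 0.4360
d₁ = [ln(270/280) + (0.055 + 0.39²/2)·1.25] / 0.4360 = [-0.0364 + 0.1638] / 0.4360 = 0.2923 → 0.29
√T = √1.25 = 1.1180
φ(d₁) = φ(0.29) = 0.3825
vega = S·φ(d₁)·√T = 270·0.3825·1.1180 = 115.4615

115.46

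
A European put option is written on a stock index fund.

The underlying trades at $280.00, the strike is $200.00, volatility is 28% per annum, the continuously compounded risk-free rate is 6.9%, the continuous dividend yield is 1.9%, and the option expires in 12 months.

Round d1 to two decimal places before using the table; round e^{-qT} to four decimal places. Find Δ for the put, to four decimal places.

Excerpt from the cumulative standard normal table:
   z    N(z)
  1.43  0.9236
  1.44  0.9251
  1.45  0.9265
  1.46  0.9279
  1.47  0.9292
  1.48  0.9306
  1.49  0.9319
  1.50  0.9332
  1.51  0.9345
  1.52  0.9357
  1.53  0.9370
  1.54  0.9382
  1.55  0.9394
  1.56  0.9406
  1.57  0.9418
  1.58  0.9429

-0.0631

σ√T = 0.28 × 1.0000 = 0.2800
ln(S/K) + (r − q + σ²/2)T = ln(280/200) + (0.069 − 0.019 + 0.28²/2)·1 = 0.3365 + 0.0892 = 0.4257
d₁ = 0.4257 / 0.2800 = 1.5203 which rounds to 1.52
N(d₁) = N(1.52) = 0.9357
Δ_put = exp(−qT)·(N(d₁) − 1) = 0.9812·(0.9357 − 1) = -0.0631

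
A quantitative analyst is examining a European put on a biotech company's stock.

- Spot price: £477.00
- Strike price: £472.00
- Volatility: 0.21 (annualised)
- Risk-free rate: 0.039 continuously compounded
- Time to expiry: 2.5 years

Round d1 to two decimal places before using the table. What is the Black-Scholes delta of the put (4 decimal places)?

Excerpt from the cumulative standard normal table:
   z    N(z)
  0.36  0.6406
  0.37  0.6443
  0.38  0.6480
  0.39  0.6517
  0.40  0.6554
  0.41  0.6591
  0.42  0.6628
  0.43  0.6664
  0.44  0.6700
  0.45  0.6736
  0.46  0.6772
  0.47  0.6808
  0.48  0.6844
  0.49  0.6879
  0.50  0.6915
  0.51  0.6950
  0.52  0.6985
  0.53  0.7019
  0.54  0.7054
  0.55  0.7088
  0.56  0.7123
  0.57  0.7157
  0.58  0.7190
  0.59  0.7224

σ√T = 0.21 × 1.5811 = 0.3320
ln(S/K) + (r + σ²/2)T = ln(477/472) + (0.039 + 0.21²/2)·2.5 = 0.0105 + 0.1526 = 0.1632
d₁ = 0.1632 / 0.3320 = 0.4914 which rounds to 0.49
N(d₁) = N(0.49) = 0.6879
Δ_put = N(d₁) − 1 = 0.6879 − 1 = -0.3121

-0.3121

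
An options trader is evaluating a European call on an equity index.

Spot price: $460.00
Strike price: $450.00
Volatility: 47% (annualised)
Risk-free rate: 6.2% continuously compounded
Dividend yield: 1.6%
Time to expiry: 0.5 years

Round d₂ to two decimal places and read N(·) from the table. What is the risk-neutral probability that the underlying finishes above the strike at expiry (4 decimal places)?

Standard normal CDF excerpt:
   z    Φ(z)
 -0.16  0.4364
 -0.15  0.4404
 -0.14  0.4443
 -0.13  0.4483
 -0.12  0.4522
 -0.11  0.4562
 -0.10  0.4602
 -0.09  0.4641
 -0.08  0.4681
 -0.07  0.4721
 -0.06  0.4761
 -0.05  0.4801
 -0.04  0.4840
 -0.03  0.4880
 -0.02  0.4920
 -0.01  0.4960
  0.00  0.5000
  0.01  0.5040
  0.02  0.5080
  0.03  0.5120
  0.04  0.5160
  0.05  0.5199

0.4880

T = 0.5;  σ√T = 0.3323
ln(S/K) + (r − q + σ²/2)T = ln(460/450) + (0.062 − 0.016 + 0.47²/2)·0.5 = 0.0220 + 0.0782 = 0.1002
d₁ = 0.1002 / 0.3323 = 0.3015 ≈ 0.30
d₂ = d₁ − σ√T = 0.3015 − 0.3323 = -0.0308 ≈ -0.03
Risk-neutral Pr[S_T > K] = N(d₂) = N(-0.03) = 0.4880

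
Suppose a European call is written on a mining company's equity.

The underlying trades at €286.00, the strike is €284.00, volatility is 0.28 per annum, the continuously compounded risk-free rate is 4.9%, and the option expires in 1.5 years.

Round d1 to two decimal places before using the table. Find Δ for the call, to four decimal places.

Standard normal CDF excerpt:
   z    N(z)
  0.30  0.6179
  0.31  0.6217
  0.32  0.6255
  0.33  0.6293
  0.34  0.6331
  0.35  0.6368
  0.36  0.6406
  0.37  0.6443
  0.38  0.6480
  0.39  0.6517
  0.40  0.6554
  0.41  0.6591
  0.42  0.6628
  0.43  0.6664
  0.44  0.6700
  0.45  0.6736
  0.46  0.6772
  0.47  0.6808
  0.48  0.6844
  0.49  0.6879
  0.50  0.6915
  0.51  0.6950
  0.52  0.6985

σ√T = 0.28·√1.5 = 0.3429
d₁ = [ln(286/284) + (0.049 + 0.28²/2)·1.5] / 0.3429 = [0.0070 + 0.1323] / 0.3429 = 0.4063 → 0.41
N(d₁) = N(0.41) = 0.6591
Δ_call = N(d₁) = 0.6591

0.6591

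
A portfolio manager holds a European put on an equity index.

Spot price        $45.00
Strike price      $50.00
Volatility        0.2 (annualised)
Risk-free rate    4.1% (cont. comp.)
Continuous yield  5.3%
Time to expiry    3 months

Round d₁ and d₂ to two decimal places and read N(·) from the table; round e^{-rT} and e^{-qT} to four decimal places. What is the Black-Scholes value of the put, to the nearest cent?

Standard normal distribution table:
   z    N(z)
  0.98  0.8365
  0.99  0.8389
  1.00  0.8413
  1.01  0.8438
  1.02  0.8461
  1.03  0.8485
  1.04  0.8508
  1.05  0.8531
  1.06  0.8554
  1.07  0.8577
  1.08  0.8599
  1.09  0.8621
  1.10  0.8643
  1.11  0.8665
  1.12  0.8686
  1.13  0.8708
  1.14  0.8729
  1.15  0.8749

$5.42

σ√T = 0.2 × 0.5000 = 0.1000
d₁ = [ln(45/50) + (0.041 − 0.053 + 0.2²/2)·0.25] / 0.1000 = [-0.1054 + 0.0020] / 0.1000 = -1.0336 which rounds to -1.03
d₂ = d₁ − σ√T = -1.0336 − 0.1000 = -1.1336 which rounds to -1.13
e^(−qT) = e^(−0.053·0.25) = 0.9868;  e^(−rT) = e^(−0.041·0.25) = 0.9898
N(−d₂) = N(1.13) = 0.8708;  N(−d₁) = N(1.03) = 0.8485
P = 50·0.9898·0.8708 − 45·0.9868·0.8485 = 43.0959 − 37.6785 = 5.4174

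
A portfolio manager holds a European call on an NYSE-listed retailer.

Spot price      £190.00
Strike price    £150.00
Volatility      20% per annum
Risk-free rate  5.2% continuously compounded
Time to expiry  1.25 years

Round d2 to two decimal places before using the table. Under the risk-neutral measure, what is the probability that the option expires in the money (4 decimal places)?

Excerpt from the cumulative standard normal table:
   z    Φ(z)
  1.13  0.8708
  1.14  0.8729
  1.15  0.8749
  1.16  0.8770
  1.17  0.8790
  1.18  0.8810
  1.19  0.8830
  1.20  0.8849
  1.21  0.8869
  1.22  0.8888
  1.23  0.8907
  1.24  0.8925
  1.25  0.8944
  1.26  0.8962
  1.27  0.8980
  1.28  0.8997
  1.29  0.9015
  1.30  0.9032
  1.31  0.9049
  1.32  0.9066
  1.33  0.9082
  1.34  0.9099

σ√T = 0.2 × 1.1180 = 0.2236
d₁ = [ln(190/150) + (0.052 + 0.2²/2)·1.25] / 0.2236 = [0.2364 + 0.0900] / 0.2236 = 1.4597 which rounds to 1.46
d₂ = d₁ − σ√T = 1.4597 − 0.2236 = 1.2360 which rounds to 1.24
Risk-neutral Pr[S_T > K] = N(d₂) = N(1.24) = 0.8925

0.8925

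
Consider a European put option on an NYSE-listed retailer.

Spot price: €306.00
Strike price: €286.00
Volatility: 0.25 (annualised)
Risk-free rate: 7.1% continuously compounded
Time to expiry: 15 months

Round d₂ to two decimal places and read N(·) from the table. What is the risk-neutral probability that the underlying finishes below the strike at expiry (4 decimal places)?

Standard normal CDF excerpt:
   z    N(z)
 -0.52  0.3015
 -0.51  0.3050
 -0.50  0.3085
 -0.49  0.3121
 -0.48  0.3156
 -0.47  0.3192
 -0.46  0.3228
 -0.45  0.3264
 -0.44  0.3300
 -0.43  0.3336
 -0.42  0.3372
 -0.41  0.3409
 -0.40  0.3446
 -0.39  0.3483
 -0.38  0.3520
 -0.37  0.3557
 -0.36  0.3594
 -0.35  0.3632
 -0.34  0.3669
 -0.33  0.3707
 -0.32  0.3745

σ√T = 0.25 × 1.1180 = 0.2795
d₁ = [ln(306/286) + (0.071 + 0.25²/2)·1.25] / 0.2795 = [0.0676 + 0.1278] / 0.2795 = 0.6991 ⇒ 0.70
d₂ = d₁ − σ√T = 0.6991 − 0.2795 = 0.4196 ⇒ 0.42
Pr(exercise) under Q = N(−d₂) = N(-0.42) = 0.3372

0.3372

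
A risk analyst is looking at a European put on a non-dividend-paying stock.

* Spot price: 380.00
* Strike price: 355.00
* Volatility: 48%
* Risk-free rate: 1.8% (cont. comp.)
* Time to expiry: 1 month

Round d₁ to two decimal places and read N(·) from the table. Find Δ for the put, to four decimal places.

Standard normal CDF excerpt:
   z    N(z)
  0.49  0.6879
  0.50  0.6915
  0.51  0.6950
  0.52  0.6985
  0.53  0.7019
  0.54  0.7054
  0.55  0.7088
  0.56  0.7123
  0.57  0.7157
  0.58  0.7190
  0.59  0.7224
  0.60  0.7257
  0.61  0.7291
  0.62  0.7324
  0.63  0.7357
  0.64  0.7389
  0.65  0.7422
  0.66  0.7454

-0.2843

T = 0.08333;  σ√T = 0.1386
d₁ = [ln(380/355) + (0.018 + 0.48²/2)·0.08333] / 0.1386 = [0.0681 + 0.0111] / 0.1386 = 0.5712 ⇒ 0.57
N(d₁) = N(0.57) = 0.7157
Δ_put = N(d₁) − 1 = 0.7157 − 1 = -0.2843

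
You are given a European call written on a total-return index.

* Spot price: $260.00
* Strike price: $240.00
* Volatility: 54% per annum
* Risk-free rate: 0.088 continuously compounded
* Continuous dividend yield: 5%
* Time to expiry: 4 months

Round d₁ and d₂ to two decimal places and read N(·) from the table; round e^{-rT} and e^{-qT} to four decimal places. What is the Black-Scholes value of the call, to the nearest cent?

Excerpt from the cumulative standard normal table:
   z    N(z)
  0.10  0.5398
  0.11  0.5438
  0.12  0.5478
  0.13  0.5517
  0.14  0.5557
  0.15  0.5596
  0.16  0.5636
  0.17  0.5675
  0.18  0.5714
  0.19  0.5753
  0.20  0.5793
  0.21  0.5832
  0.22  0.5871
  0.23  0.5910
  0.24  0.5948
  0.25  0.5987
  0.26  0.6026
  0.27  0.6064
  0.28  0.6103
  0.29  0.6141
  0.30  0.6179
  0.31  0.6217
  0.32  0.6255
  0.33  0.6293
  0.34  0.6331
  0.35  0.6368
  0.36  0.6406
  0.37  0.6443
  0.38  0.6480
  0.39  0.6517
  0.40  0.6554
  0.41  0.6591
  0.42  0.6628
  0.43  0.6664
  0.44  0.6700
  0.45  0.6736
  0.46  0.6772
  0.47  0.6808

$42.73

σ√T = 0.54 × 0.5774 = 0.3118
d₁ = [ln(260/240) + (0.088 − 0.05 + 0.54²/2)·0.3333] / 0.3118 = [0.0800 + 0.0613] / 0.3118 = 0.4533 which rounds to 0.45
d₂ = d₁ − σ√T = 0.4533 − 0.3118 = 0.1415 which rounds to 0.14
e^(−qT) = e^(−0.05·0.3333) = 0.9835;  e^(−rT) = e^(−0.088·0.3333) = 0.9711
N(d₁) = N(0.45) = 0.6736;  N(d₂) = N(0.14) = 0.5557
C = 260·0.9835·0.6736 − 240·0.9711·0.5557 = 172.2463 − 129.5137 = 42.7326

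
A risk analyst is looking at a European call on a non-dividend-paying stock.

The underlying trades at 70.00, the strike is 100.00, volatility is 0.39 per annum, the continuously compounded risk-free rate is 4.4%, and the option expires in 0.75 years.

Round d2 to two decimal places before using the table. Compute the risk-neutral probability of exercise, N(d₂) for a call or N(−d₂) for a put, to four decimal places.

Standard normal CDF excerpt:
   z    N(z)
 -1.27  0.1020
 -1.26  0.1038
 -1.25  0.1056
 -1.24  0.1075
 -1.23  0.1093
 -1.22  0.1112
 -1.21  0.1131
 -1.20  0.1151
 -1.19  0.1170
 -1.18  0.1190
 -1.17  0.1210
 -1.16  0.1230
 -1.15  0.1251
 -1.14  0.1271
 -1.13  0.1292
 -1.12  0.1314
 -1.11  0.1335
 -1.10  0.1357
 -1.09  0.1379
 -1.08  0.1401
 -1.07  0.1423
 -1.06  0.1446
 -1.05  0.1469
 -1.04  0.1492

σ√T = 0.39 × 0.8660 = 0.3377
d₁ = [ln(70/100) + (0.044 + 0.39²/2)·0.75] / 0.3377 = [-0.3567 + 0.0900] / 0.3377 = -0.7895 → -0.79
d₂ = d₁ − σ√T = -0.7895 − 0.3377 = -1.1272 → -1.13
Risk-neutral Pr[S_T > K] = N(d₂) = N(-1.13) = 0.1292

0.1292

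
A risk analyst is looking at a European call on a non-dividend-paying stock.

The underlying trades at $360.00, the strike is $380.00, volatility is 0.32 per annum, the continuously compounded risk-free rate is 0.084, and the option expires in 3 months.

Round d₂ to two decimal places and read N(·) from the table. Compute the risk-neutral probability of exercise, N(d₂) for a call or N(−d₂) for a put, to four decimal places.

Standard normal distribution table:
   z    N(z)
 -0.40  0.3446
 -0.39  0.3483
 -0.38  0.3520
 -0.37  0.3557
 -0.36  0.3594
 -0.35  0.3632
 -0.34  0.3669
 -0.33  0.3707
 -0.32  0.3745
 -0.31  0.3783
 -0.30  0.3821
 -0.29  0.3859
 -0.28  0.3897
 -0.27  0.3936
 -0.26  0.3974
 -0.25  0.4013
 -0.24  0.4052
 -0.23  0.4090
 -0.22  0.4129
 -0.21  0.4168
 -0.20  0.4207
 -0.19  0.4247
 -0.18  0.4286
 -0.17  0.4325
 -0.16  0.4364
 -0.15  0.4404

0.3859

T = 0.25;  σ√T = 0.1600
d₁ = [ln(360/380) + (0.084 + 0.32²/2)·0.25] / 0.1600 = [-0.0541 + 0.0338] / 0.1600 = -0.1267 ≈ -0.13
d₂ = d₁ − σ√T = -0.1267 − 0.1600 = -0.2867 ≈ -0.29
Risk-neutral Pr[S_T > K] = N(d₂) = N(-0.29) = 0.3859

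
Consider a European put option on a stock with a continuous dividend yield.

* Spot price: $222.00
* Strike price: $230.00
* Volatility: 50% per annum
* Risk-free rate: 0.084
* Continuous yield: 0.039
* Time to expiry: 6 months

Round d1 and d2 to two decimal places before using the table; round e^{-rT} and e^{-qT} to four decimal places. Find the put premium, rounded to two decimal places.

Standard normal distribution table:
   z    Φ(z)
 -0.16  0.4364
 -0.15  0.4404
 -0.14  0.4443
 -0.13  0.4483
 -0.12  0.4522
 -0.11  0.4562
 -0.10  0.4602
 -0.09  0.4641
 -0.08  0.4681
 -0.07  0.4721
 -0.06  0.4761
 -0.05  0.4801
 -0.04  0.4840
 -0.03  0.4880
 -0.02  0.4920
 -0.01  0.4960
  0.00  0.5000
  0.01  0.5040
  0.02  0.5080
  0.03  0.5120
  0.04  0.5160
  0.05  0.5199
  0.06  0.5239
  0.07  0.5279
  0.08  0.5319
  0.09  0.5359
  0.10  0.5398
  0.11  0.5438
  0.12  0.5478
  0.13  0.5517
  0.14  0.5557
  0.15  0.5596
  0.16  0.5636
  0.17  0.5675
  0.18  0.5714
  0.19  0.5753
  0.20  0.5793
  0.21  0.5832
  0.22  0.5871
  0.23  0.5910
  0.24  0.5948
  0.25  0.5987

$31.89

σ√T = 0.5 × 0.7071 = 0.3536
d₁ = [ln(222/230) + (0.084 − 0.039 + 0.5²/2)·0.5] / 0.3536 = [-0.0354 + 0.0850] / 0.3536 = 0.1403 which rounds to 0.14
d₂ = d₁ − σ√T = 0.1403 − 0.3536 = -0.2133 which rounds to -0.21
exp(−qT) = exp(−0.039·0.5) = 0.9807;  exp(−rT) = exp(−0.084·0.5) = 0.9589
P = 230·0.9589·N(0.21) − 222·0.9807·N(-0.14) = 230·0.9589·0.5832 − 222·0.9807·0.4443 = 128.6230 − 96.7310 = 31.8921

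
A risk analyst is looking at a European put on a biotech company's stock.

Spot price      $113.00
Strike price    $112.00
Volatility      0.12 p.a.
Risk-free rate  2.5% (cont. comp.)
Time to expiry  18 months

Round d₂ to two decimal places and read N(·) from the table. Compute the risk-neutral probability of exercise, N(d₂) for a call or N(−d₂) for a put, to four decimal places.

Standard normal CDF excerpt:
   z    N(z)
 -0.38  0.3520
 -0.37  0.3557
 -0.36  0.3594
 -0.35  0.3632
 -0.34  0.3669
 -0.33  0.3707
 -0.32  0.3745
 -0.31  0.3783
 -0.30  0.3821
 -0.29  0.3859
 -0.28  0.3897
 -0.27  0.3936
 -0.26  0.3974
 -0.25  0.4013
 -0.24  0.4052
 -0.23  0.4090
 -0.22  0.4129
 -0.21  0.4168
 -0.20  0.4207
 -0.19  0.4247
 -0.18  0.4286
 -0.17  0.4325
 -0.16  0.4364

σ√T = 0.12·√1.5 = 0.1470
d₁ = [ln(113/112) + (0.025 + ½·0.12²)·1.5] / (σ√T) = (0.0089 + 0.0483) / 0.1470 = 0.3891 ≈ 0.39
d₂ = 0.3891 − 0.1470 = 0.2422 ≈ 0.24
Risk-neutral Pr[S_T < K] = N(−d₂) = N(-0.24) = 0.4052

0.4052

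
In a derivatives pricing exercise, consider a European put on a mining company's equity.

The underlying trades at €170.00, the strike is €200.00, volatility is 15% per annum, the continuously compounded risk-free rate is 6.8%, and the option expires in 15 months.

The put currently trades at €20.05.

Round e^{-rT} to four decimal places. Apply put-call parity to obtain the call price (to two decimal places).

€6.35

exp(−rT) = exp(−0.068·1.25) = 0.9185
Put-call parity: C − P = S − K·e^(−rT) = 170 − 200·0.9185 = 170 − 183.7000 = -13.7000
C = P + (C − P) = 20.05 + (-13.7000) = 6.3500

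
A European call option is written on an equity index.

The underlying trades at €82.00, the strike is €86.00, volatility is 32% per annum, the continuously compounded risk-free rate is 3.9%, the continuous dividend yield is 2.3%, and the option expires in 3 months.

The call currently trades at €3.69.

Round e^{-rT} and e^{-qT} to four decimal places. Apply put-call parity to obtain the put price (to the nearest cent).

e^(−qT) = e^(−0.023·0.25) = 0.9943;  e^(−rT) = e^(−0.039·0.25) = 0.9903
Put-call parity: C − P = S·e^(−qT) − K·e^(−rT) = 82·0.9943 − 86·0.9903 = 81.5326 − 85.1658 = -3.6332
P = C − (C − P) = 3.69 − (-3.6332) = 7.3232

€7.32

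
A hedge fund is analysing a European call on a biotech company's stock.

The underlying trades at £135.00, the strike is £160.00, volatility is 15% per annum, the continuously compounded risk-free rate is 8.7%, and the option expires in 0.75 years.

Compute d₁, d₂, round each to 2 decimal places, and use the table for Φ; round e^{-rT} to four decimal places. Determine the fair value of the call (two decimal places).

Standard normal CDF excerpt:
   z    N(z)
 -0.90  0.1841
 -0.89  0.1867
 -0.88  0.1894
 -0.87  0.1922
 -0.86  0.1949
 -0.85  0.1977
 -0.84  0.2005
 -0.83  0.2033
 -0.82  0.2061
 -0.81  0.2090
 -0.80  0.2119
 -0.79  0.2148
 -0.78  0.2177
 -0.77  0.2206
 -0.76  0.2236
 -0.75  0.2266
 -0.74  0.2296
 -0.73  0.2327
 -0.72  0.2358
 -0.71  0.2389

σ√T = 0.15 × 0.8660 = 0.1299
d₁ = [ln(135/160) + (0.087 + 0.15²/2)·0.75] / 0.1299 = [-0.1699 + 0.0737] / 0.1299 = -0.7406 which rounds to -0.74
d₂ = d₁ − σ√T = -0.7406 − 0.1299 = -0.8705 which rounds to -0.87
e^(−rT) = e^(−0.087·0.75) = 0.9368
N(d₁) = N(-0.74) = 0.2296;  N(d₂) = N(-0.87) = 0.1922
C = 135·0.2296 − 160·0.9368·0.1922 = 30.9960 − 28.8085 = 2.1875

£2.19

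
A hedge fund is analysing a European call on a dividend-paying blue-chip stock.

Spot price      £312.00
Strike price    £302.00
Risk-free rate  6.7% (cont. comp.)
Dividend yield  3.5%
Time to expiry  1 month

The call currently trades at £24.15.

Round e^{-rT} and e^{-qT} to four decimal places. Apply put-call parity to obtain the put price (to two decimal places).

e^(−qT) = e^(−0.035·0.08333) = 0.9971;  e^(−rT) = e^(−0.067·0.08333) = 0.9944
Put-call parity: C − P = S·e^(−qT) − K·e^(−rT) = 312·0.9971 − 302·0.9944 = 311.0952 − 300.3088 = 10.7864
P = C − (C − P) = 24.15 − (10.7864) = 13.3636

£13.36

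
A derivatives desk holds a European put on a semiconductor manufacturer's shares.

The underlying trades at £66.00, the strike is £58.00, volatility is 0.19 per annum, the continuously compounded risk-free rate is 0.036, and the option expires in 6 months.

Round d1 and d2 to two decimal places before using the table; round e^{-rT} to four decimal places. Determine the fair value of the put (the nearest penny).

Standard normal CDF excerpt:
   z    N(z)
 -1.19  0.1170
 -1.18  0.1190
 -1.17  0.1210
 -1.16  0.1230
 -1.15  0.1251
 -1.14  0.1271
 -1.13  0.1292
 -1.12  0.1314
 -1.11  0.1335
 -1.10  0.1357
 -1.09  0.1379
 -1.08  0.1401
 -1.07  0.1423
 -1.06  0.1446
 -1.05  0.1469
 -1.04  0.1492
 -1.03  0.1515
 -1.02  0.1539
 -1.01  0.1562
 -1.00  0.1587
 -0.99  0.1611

T = 0.5;  σ√T = 0.1344
ln(S/K) + (r + σ²/2)T = ln(66/58) + (0.036 + 0.19²/2)·0.5 = 0.1292 + 0.0270 = 0.1562
d₁ = 0.1562 / 0.1344 = 1.1629 which rounds to 1.16
d₂ = d₁ − σ√T = 1.1629 − 0.1344 = 1.0286 which rounds to 1.03
exp(−rT) = exp(−0.036·0.5) = 0.9822
P = 58·0.9822·N(-1.03) − 66·N(-1.16) = 58·0.9822·0.1515 − 66·0.1230 = 8.6306 − 8.1180 = 0.5126

£0.51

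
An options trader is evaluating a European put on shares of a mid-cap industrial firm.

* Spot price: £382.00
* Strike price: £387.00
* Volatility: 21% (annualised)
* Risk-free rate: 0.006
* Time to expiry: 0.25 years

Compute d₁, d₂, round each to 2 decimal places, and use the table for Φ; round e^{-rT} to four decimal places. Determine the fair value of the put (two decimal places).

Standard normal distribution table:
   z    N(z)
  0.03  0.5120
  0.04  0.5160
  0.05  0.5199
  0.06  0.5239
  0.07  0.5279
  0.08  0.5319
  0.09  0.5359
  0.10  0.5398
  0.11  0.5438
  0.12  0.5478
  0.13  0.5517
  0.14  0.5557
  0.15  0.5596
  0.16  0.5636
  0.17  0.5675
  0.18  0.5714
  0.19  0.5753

£17.66

σ√T = 0.21·√0.25 = 0.1050
d₁ = [ln(382/387) + (0.006 + 0.21²/2)·0.25] / 0.1050 = [-0.0130 + 0.0070] / 0.1050 = -0.0571 which rounds to -0.06
d₂ = d₁ − σ√T = -0.0571 − 0.1050 = -0.1621 which rounds to -0.16
e^(−rT) = e^(−0.006·0.25) = 0.9985
P = 387·0.9985·N(0.16) − 382·N(0.06) = 387·0.9985·0.5636 − 382·0.5239 = 217.7860 − 200.1298 = 17.6562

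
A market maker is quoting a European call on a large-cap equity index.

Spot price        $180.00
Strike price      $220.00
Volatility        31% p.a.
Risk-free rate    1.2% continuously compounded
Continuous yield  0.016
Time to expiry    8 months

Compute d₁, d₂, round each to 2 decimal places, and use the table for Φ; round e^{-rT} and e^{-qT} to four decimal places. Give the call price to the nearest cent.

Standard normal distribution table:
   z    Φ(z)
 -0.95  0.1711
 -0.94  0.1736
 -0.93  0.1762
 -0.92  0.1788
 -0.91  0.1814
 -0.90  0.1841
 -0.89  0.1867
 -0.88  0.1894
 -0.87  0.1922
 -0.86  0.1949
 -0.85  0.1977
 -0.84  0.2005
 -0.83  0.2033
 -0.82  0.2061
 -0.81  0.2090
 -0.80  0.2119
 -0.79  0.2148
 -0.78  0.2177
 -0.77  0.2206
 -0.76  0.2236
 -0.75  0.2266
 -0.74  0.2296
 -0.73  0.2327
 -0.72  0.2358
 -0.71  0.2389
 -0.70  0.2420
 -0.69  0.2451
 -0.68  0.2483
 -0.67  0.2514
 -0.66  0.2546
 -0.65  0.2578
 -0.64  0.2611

$5.77

T = 0.6667;  σ√T = 0.2531
ln(S/K) + (r − q + σ²/2)T = ln(180/220) + (0.012 − 0.016 + 0.31²/2)·0.6667 = -0.2007 + 0.0294 = -0.1713
d₁ = -0.1713 / 0.2531 = -0.6768 which rounds to -0.68
d₂ = d₁ − σ√T = -0.6768 − 0.2531 = -0.9299 which rounds to -0.93
e^(−qT) = e^(−0.016·0.6667) = 0.9894;  e^(−rT) = e^(−0.012·0.6667) = 0.9920
N(d₁) = N(-0.68) = 0.2483;  N(d₂) = N(-0.93) = 0.1762
C = 180·0.9894·0.2483 − 220·0.9920·0.1762 = 44.2202 − 38.4539 = 5.7664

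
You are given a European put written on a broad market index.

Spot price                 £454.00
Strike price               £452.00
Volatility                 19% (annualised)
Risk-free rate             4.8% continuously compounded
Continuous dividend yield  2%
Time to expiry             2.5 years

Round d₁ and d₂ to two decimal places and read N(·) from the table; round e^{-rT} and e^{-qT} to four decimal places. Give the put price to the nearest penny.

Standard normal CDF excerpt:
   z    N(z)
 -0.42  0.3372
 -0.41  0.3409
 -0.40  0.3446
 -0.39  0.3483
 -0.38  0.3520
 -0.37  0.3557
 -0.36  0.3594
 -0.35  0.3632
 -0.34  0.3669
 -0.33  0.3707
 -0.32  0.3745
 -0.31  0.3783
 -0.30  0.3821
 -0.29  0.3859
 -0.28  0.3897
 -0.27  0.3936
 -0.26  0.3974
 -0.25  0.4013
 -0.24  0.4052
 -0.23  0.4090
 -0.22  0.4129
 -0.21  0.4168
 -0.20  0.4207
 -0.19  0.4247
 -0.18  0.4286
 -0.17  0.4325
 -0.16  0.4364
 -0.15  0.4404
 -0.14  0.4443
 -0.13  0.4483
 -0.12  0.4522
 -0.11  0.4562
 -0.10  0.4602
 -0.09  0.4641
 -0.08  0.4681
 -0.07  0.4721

T = 2.5;  σ√T = 0.3004
d₁ = [ln(454/452) + (0.048 − 0.02 + 0.19²/2)·2.5] / 0.3004 = [0.0044 + 0.1151] / 0.3004 = 0.3979 ≈ 0.40
d₂ = d₁ − σ√T = 0.3979 − 0.3004 = 0.0975 ≈ 0.10
e^(−qT) = e^(−0.02·2.5) = 0.9512;  e^(−rT) = e^(−0.048·2.5) = 0.8869
N(−d₂) = N(-0.10) = 0.4602;  N(−d₁) = N(-0.40) = 0.3446
P = 452·0.8869·0.4602 − 454·0.9512·0.3446 = 184.4844 − 148.8137 = 35.6707

£35.67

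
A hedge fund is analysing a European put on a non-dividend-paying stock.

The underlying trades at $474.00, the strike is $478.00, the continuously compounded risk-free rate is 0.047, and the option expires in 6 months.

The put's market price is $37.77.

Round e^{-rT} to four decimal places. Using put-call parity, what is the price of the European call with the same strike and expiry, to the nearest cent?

e^(−rT) = e^(−0.047·0.5) = 0.9768
Put-call parity: C − P = S − K·e^(−rT) = 474 − 478·0.9768 = 474 − 466.9104 = 7.0896
C = P + (C − P) = 37.77 + (7.0896) = 44.8596

$44.86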